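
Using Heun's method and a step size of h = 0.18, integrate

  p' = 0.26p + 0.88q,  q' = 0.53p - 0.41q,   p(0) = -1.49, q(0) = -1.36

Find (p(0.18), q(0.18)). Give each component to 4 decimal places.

Heun on (p,q): k1 = f(s_n, state_n); k2 = f(s_n + h, state_n + h·k1); state_{n+1} = state_n + (h/2)·(k1 + k2).
0.000000: (-1.490000, -1.360000)
  k1 = (-1.584200, -0.232100)
  predictor → (-1.775156, -1.401778)
  k2 = (-1.695105, -0.366104)
  → (-1.785137, -1.413838)
(p(0.18), q(0.18)) ≈ (-1.7851, -1.4138)

-1.7851, -1.4138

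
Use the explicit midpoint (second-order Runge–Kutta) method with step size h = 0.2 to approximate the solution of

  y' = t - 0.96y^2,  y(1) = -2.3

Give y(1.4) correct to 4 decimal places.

Midpoint: k1 = f(t_n, y_n); k2 = f(t_n + h/2, y_n + (h/2)·k1); y_{n+1} = y_n + h·k2.
t=1.000000, y=-2.300000:
  k1 = f(1.000000, -2.300000) = -4.078400
  k2 = f(1.100000, -2.707840) = -5.939102
  y ← -2.300000 + 0.2·(-5.939102) = -3.487820
t=1.200000, y=-3.487820:
  k1 = f(1.200000, -3.487820) = -10.478295
  k2 = f(1.300000, -4.535650) = -18.449234
  y ← -3.487820 + 0.2·(-18.449234) = -7.177667
y(1.4) ≈ -7.1777

-7.1777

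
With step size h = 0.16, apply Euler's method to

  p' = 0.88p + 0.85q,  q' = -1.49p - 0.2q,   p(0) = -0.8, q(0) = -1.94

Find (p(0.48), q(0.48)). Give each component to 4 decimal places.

-1.9768, -0.9348

Euler on (p,q): p_{n+1} = p_n + h·p', q_{n+1} = q_n + h·q'.
0.000000: (-0.800000, -1.940000); f=(-2.353000, 1.580000) → (-1.176480, -1.687200)
0.160000: (-1.176480, -1.687200); f=(-2.469422, 2.090395) → (-1.571588, -1.352737)
0.320000: (-1.571588, -1.352737); f=(-2.532823, 2.612213) → (-1.976839, -0.934783)
(p(0.48), q(0.48)) ≈ (-1.9768, -0.9348)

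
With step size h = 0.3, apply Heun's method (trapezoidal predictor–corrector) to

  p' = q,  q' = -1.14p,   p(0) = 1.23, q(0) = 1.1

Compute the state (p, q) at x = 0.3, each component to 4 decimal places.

1.4969, 0.6229

Heun on (p,q): k1 = f(x_n, state_n); k2 = f(x_n + h, state_n + h·k1); state_{n+1} = state_n + (h/2)·(k1 + k2).
0.000000: (1.230000, 1.100000)
  k1 = (1.100000, -1.402200)
  predictor → (1.560000, 0.679340)
  k2 = (0.679340, -1.778400)
  → (1.496901, 0.622910)
(p(0.3), q(0.3)) ≈ (1.4969, 0.6229)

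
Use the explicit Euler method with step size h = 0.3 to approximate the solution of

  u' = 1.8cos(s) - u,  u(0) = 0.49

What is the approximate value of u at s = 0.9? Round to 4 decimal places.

Euler: u_{n+1} = u_n + h·f(s_n, u_n).
s=0.000000, u=0.490000: f=1.310000 → u ← 0.490000 + 0.3·1.310000 = 0.883000
s=0.300000, u=0.883000: f=0.836606 → u ← 0.883000 + 0.3·0.836606 = 1.133982
s=0.600000, u=1.133982: f=0.351622 → u ← 1.133982 + 0.3·0.351622 = 1.239468
u(0.9) ≈ 1.2395

1.2395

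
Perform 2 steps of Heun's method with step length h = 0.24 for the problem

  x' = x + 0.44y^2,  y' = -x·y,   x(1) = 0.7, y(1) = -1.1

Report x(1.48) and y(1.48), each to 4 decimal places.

1.3608, -0.6799

Heun on (x,y): k1 = f(t_n, state_n); k2 = f(t_n + h, state_n + h·k1); state_{n+1} = state_n + (h/2)·(k1 + k2).
1.000000: (0.700000, -1.100000)
  k1 = (1.232400, 0.770000)
  predictor → (0.995776, -0.915200)
  k2 = (1.364316, 0.911334)
  → (1.011606, -0.898240)
1.240000: (1.011606, -0.898240)
  k1 = (1.366613, 0.908665)
  predictor → (1.339593, -0.680160)
  k2 = (1.543145, 0.911138)
  → (1.360777, -0.679864)
(x(1.48), y(1.48)) ≈ (1.3608, -0.6799)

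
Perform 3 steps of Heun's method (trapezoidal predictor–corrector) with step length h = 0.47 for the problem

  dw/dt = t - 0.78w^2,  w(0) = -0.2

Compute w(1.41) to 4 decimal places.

0.6886

Heun: k1 = f(t_n, w_n); k2 = f(t_n + h, w_n + h·k1); w_{n+1} = w_n + (h/2)·(k1 + k2).
t=0.000000, w=-0.200000:
  k1 = f(0.000000, -0.200000) = -0.031200
  k2 = f(0.470000, -0.214664) = 0.434057
  w ← -0.200000 + (0.47/2)·(-0.031200 + 0.434057) = -0.105329
t=0.470000, w=-0.105329:
  k1 = f(0.470000, -0.105329) = 0.461347
  k2 = f(0.940000, 0.111504) = 0.930302
  w ← -0.105329 + (0.47/2)·(0.461347 + 0.930302) = 0.221709
t=0.940000, w=0.221709:
  k1 = f(0.940000, 0.221709) = 0.901659
  k2 = f(1.410000, 0.645489) = 1.085009
  w ← 0.221709 + (0.47/2)·(0.901659 + 1.085009) = 0.688576
w(1.41) ≈ 0.6886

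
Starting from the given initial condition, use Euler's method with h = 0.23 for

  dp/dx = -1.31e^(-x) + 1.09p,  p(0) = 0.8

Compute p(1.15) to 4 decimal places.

Euler: p_{n+1} = p_n + h·f(x_n, p_n).
x=0.000000, p=0.800000: f=-0.438000 → p ← 0.800000 + 0.23·(-0.438000) = 0.699260
x=0.230000, p=0.699260: f=-0.278646 → p ← 0.699260 + 0.23·(-0.278646) = 0.635172
x=0.460000, p=0.635172: f=-0.134645 → p ← 0.635172 + 0.23·(-0.134645) = 0.604203
x=0.690000, p=0.604203: f=0.001517 → p ← 0.604203 + 0.23·0.001517 = 0.604552
x=0.920000, p=0.604552: f=0.136902 → p ← 0.604552 + 0.23·0.136902 = 0.636040
p(1.15) ≈ 0.6360

0.6360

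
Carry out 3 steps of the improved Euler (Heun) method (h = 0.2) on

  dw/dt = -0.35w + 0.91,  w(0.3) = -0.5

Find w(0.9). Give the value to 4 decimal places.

0.0867

Heun: k1 = f(t_n, w_n); k2 = f(t_n + h, w_n + h·k1); w_{n+1} = w_n + (h/2)·(k1 + k2).
t=0.300000, w=-0.500000:
  k1 = f(0.300000, -0.500000) = 1.085000
  k2 = f(0.500000, -0.283000) = 1.009050
  w ← -0.500000 + (0.2/2)·(1.085000 + 1.009050) = -0.290595
t=0.500000, w=-0.290595:
  k1 = f(0.500000, -0.290595) = 1.011708
  k2 = f(0.700000, -0.088253) = 0.940889
  w ← -0.290595 + (0.2/2)·(1.011708 + 0.940889) = -0.095335
t=0.700000, w=-0.095335:
  k1 = f(0.700000, -0.095335) = 0.943367
  k2 = f(0.900000, 0.093338) = 0.877332
  w ← -0.095335 + (0.2/2)·(0.943367 + 0.877332) = 0.086735
w(0.9) ≈ 0.0867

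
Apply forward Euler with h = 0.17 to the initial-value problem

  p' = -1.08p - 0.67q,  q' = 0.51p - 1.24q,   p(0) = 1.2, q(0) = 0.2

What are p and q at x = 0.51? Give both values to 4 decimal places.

0.5804, 0.2937

Euler on (p,q): p_{n+1} = p_n + h·p', q_{n+1} = q_n + h·q'.
0.000000: (1.200000, 0.200000); f=(-1.430000, 0.364000) → (0.956900, 0.261880)
0.170000: (0.956900, 0.261880); f=(-1.208912, 0.163288) → (0.751385, 0.289639)
0.340000: (0.751385, 0.289639); f=(-1.005554, 0.024054) → (0.580441, 0.293728)
(p(0.51), q(0.51)) ≈ (0.5804, 0.2937)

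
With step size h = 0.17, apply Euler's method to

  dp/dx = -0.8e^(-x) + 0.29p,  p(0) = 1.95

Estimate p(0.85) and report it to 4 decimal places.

Euler: p_{n+1} = p_n + h·f(x_n, p_n).
x=0.000000, p=1.950000: f=-0.234500 → p ← 1.950000 + 0.17·(-0.234500) = 1.910135
x=0.170000, p=1.910135: f=-0.120993 → p ← 1.910135 + 0.17·(-0.120993) = 1.889566
x=0.340000, p=1.889566: f=-0.021442 → p ← 1.889566 + 0.17·(-0.021442) = 1.885921
x=0.510000, p=1.885921: f=0.066521 → p ← 1.885921 + 0.17·0.066521 = 1.897230
x=0.680000, p=1.897230: f=0.144903 → p ← 1.897230 + 0.17·0.144903 = 1.921863
p(0.85) ≈ 1.9219

1.9219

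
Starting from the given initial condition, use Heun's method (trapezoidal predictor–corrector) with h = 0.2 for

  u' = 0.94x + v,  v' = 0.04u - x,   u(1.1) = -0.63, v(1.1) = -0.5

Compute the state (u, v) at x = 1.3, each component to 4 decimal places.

Heun on (u,v): k1 = f(x_n, state_n); k2 = f(x_n + h, state_n + h·k1); state_{n+1} = state_n + (h/2)·(k1 + k2).
1.100000: (-0.630000, -0.500000)
  k1 = (0.534000, -1.125200)
  predictor → (-0.523200, -0.725040)
  k2 = (0.496960, -1.320928)
  → (-0.526904, -0.744613)
(u(1.3), v(1.3)) ≈ (-0.5269, -0.7446)

-0.5269, -0.7446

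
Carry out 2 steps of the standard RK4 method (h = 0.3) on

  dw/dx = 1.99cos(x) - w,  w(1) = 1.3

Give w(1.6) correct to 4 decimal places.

RK4: k1 = f(x_n, w_n); k2 = f(x_n + h/2, w_n + (h/2)·k1); k3 = f(x_n + h/2, w_n + (h/2)·k2); k4 = f(x_n + h, w_n + h·k3); w_{n+1} = w_n + (h/6)·(k1 + 2k2 + 2k3 + k4).
x=1.000000, w=1.300000:
  k1 = f(1.000000, 1.300000) = -0.224798
  k2 = f(1.150000, 1.266280) = -0.453390
  k3 = f(1.150000, 1.231991) = -0.419101
  k4 = f(1.300000, 1.174270) = -0.641947
  w ← 1.300000 + (0.3/6)·(k1 + 2k2 + 2k3 + k4) = 1.169414
x=1.300000, w=1.169414:
  k1 = f(1.300000, 1.169414) = -0.637091
  k2 = f(1.450000, 1.073850) = -0.834049
  k3 = f(1.450000, 1.044306) = -0.804506
  k4 = f(1.600000, 0.928062) = -0.986169
  w ← 1.169414 + (0.3/6)·(k1 + 2k2 + 2k3 + k4) = 0.924395
w(1.6) ≈ 0.9244

0.9244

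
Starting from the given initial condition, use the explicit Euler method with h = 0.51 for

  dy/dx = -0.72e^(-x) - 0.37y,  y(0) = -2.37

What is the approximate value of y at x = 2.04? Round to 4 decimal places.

-1.5549

Euler: y_{n+1} = y_n + h·f(x_n, y_n).
x=0.000000, y=-2.370000: f=0.156900 → y ← -2.370000 + 0.51·0.156900 = -2.289981
x=0.510000, y=-2.289981: f=0.414936 → y ← -2.289981 + 0.51·0.414936 = -2.078364
x=1.020000, y=-2.078364: f=0.509366 → y ← -2.078364 + 0.51·0.509366 = -1.818587
x=1.530000, y=-1.818587: f=0.516971 → y ← -1.818587 + 0.51·0.516971 = -1.554931
y(2.04) ≈ -1.5549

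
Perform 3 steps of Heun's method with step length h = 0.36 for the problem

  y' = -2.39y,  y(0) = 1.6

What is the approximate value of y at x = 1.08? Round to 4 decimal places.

Heun: k1 = f(x_n, y_n); k2 = f(x_n + h, y_n + h·k1); y_{n+1} = y_n + (h/2)·(k1 + k2).
x=0.000000, y=1.600000:
  k1 = f(0.000000, 1.600000) = -3.824000
  k2 = f(0.360000, 0.223360) = -0.533830
  y ← 1.600000 + (0.36/2)·(-3.824000 + (-0.533830)) = 0.815591
x=0.360000, y=0.815591:
  k1 = f(0.360000, 0.815591) = -1.949261
  k2 = f(0.720000, 0.113856) = -0.272117
  y ← 0.815591 + (0.36/2)·(-1.949261 + (-0.272117)) = 0.415742
x=0.720000, y=0.415742:
  k1 = f(0.720000, 0.415742) = -0.993624
  k2 = f(1.080000, 0.058038) = -0.138710
  y ← 0.415742 + (0.36/2)·(-0.993624 + (-0.138710)) = 0.211922
y(1.08) ≈ 0.2119

0.2119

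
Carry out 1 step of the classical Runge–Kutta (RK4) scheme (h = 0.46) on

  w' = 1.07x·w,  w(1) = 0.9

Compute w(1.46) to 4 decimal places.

RK4: k1 = f(x_n, w_n); k2 = f(x_n + h/2, w_n + (h/2)·k1); k3 = f(x_n + h/2, w_n + (h/2)·k2); k4 = f(x_n + h, w_n + h·k3); w_{n+1} = w_n + (h/6)·(k1 + 2k2 + 2k3 + k4).
x=1.000000, w=0.900000:
  k1 = f(1.000000, 0.900000) = 0.963000
  k2 = f(1.230000, 1.121490) = 1.475993
  k3 = f(1.230000, 1.239478) = 1.631278
  k4 = f(1.460000, 1.650388) = 2.578236
  w ← 0.900000 + (0.46/6)·(k1 + 2k2 + 2k3 + k4) = 1.647943
w(1.46) ≈ 1.6479

1.6479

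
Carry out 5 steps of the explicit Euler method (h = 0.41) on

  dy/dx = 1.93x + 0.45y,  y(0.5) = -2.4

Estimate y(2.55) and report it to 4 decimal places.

Euler: y_{n+1} = y_n + h·f(x_n, y_n).
x=0.500000, y=-2.400000: f=-0.115000 → y ← -2.400000 + 0.41·(-0.115000) = -2.447150
x=0.910000, y=-2.447150: f=0.655082 → y ← -2.447150 + 0.41·0.655082 = -2.178566
x=1.320000, y=-2.178566: f=1.567245 → y ← -2.178566 + 0.41·1.567245 = -1.535996
x=1.730000, y=-1.535996: f=2.647702 → y ← -1.535996 + 0.41·2.647702 = -0.450438
x=2.140000, y=-0.450438: f=3.927503 → y ← -0.450438 + 0.41·3.927503 = 1.159838
y(2.55) ≈ 1.1598

1.1598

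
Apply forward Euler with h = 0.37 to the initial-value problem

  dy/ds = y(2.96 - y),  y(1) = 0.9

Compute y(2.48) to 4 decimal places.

2.9646

Euler: y_{n+1} = y_n + h·f(s_n, y_n).
s=1.000000, y=0.900000: f=1.854000 → y ← 0.900000 + 0.37·1.854000 = 1.585980
s=1.370000, y=1.585980: f=2.179168 → y ← 1.585980 + 0.37·2.179168 = 2.392272
s=1.740000, y=2.392272: f=1.358159 → y ← 2.392272 + 0.37·1.358159 = 2.894791
s=2.110000, y=2.894791: f=0.188766 → y ← 2.894791 + 0.37·0.188766 = 2.964635
y(2.48) ≈ 2.9646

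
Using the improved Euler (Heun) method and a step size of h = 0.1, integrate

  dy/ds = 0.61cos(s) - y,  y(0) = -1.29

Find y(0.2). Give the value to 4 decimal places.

Heun: k1 = f(s_n, y_n); k2 = f(s_n + h, y_n + h·k1); y_{n+1} = y_n + (h/2)·(k1 + k2).
s=0.000000, y=-1.290000:
  k1 = f(0.000000, -1.290000) = 1.900000
  k2 = f(0.100000, -1.100000) = 1.706953
  y ← -1.290000 + (0.1/2)·(1.900000 + 1.706953) = -1.109652
s=0.100000, y=-1.109652:
  k1 = f(0.100000, -1.109652) = 1.716605
  k2 = f(0.200000, -0.937992) = 1.535832
  y ← -1.109652 + (0.1/2)·(1.716605 + 1.535832) = -0.947031
y(0.2) ≈ -0.9470

-0.9470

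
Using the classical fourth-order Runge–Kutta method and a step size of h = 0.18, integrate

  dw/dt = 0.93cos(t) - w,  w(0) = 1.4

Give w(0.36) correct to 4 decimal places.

RK4: k1 = f(t_n, w_n); k2 = f(t_n + h/2, w_n + (h/2)·k1); k3 = f(t_n + h/2, w_n + (h/2)·k2); k4 = f(t_n + h, w_n + h·k3); w_{n+1} = w_n + (h/6)·(k1 + 2k2 + 2k3 + k4).
t=0.000000, w=1.400000:
  k1 = f(0.000000, 1.400000) = -0.470000
  k2 = f(0.090000, 1.357700) = -0.431464
  k3 = f(0.090000, 1.361168) = -0.434932
  k4 = f(0.180000, 1.321712) = -0.406738
  w ← 1.400000 + (0.18/6)·(k1 + 2k2 + 2k3 + k4) = 1.321714
t=0.180000, w=1.321714:
  k1 = f(0.180000, 1.321714) = -0.406739
  k2 = f(0.270000, 1.285108) = -0.388801
  k3 = f(0.270000, 1.286722) = -0.390415
  k4 = f(0.360000, 1.251439) = -0.381055
  w ← 1.321714 + (0.18/6)·(k1 + 2k2 + 2k3 + k4) = 1.251327
w(0.36) ≈ 1.2513

1.2513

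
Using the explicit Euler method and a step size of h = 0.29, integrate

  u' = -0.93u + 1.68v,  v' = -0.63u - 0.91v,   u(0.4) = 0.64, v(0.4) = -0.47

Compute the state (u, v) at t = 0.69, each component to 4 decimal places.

Euler on (u,v): u_{n+1} = u_n + h·u', v_{n+1} = v_n + h·v'.
0.400000: (0.640000, -0.470000); f=(-1.384800, 0.024500) → (0.238408, -0.462895)
(u(0.69), v(0.69)) ≈ (0.2384, -0.4629)

0.2384, -0.4629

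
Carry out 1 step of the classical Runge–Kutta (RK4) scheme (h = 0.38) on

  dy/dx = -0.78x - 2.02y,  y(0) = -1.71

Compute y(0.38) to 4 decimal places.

-0.8417

RK4: k1 = f(x_n, y_n); k2 = f(x_n + h/2, y_n + (h/2)·k1); k3 = f(x_n + h/2, y_n + (h/2)·k2); k4 = f(x_n + h, y_n + h·k3); y_{n+1} = y_n + (h/6)·(k1 + 2k2 + 2k3 + k4).
x=0.000000, y=-1.710000:
  k1 = f(0.000000, -1.710000) = 3.454200
  k2 = f(0.190000, -1.053702) = 1.980278
  k3 = f(0.190000, -1.333747) = 2.545969
  k4 = f(0.380000, -0.742532) = 1.203514
  y ← -1.710000 + (0.38/6)·(k1 + 2k2 + 2k3 + k4) = -0.841687
y(0.38) ≈ -0.8417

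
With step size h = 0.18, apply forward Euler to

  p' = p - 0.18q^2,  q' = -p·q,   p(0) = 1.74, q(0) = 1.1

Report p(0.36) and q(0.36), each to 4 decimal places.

2.3580, 0.4816

Euler on (p,q): p_{n+1} = p_n + h·p', q_{n+1} = q_n + h·q'.
0.000000: (1.740000, 1.100000); f=(1.522200, -1.914000) → (2.013996, 0.755480)
0.180000: (2.013996, 0.755480); f=(1.911261, -1.521534) → (2.358023, 0.481604)
(p(0.36), q(0.36)) ≈ (2.3580, 0.4816)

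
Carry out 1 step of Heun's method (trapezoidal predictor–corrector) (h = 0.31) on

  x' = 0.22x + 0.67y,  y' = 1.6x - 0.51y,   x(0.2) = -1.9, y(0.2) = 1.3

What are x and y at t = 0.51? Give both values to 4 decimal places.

Heun on (x,y): k1 = f(t_n, state_n); k2 = f(t_n + h, state_n + h·k1); state_{n+1} = state_n + (h/2)·(k1 + k2).
0.200000: (-1.900000, 1.300000)
  k1 = (0.453000, -3.703000)
  predictor → (-1.759570, 0.152070)
  k2 = (-0.285219, -2.892868)
  → (-1.873994, 0.277641)
(x(0.51), y(0.51)) ≈ (-1.8740, 0.2776)

-1.8740, 0.2776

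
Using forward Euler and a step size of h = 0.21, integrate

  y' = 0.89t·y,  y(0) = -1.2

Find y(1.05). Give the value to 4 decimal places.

-1.7394

Euler: y_{n+1} = y_n + h·f(t_n, y_n).
t=0.000000, y=-1.200000: f=0.000000 → y ← -1.200000 + 0.21·0.000000 = -1.200000
t=0.210000, y=-1.200000: f=-0.224280 → y ← -1.200000 + 0.21·(-0.224280) = -1.247099
t=0.420000, y=-1.247099: f=-0.466166 → y ← -1.247099 + 0.21·(-0.466166) = -1.344994
t=0.630000, y=-1.344994: f=-0.754138 → y ← -1.344994 + 0.21·(-0.754138) = -1.503363
t=0.840000, y=-1.503363: f=-1.123914 → y ← -1.503363 + 0.21·(-1.123914) = -1.739384
y(1.05) ≈ -1.7394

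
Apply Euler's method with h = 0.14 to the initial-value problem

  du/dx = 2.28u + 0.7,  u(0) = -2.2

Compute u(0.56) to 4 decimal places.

-6.0401

Euler: u_{n+1} = u_n + h·f(x_n, u_n).
x=0.000000, u=-2.200000: f=-4.316000 → u ← -2.200000 + 0.14·(-4.316000) = -2.804240
x=0.140000, u=-2.804240: f=-5.693667 → u ← -2.804240 + 0.14·(-5.693667) = -3.601353
x=0.280000, u=-3.601353: f=-7.511086 → u ← -3.601353 + 0.14·(-7.511086) = -4.652905
x=0.420000, u=-4.652905: f=-9.908624 → u ← -4.652905 + 0.14·(-9.908624) = -6.040113
u(0.56) ≈ -6.0401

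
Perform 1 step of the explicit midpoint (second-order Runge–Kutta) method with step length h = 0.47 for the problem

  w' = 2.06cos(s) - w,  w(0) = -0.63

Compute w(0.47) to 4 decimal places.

0.3106

Midpoint: k1 = f(s_n, w_n); k2 = f(s_n + h/2, w_n + (h/2)·k1); w_{n+1} = w_n + h·k2.
s=0.000000, w=-0.630000:
  k1 = f(0.000000, -0.630000) = 2.690000
  k2 = f(0.235000, 0.002150) = 2.001230
  w ← -0.630000 + 0.47·2.001230 = 0.310578
w(0.47) ≈ 0.3106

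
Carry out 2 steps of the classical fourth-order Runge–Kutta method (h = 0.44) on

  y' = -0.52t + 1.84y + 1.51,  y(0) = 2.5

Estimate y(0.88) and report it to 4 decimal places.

15.5248

RK4: k1 = f(t_n, y_n); k2 = f(t_n + h/2, y_n + (h/2)·k1); k3 = f(t_n + h/2, y_n + (h/2)·k2); k4 = f(t_n + h, y_n + h·k3); y_{n+1} = y_n + (h/6)·(k1 + 2k2 + 2k3 + k4).
t=0.000000, y=2.500000:
  k1 = f(0.000000, 2.500000) = 6.110000
  k2 = f(0.220000, 3.844200) = 8.468928
  k3 = f(0.220000, 4.363164) = 9.423822
  k4 = f(0.440000, 6.646482) = 13.510726
  y ← 2.500000 + (0.44/6)·(k1 + 2k2 + 2k3 + k4) = 6.563123
t=0.440000, y=6.563123:
  k1 = f(0.440000, 6.563123) = 13.357347
  k2 = f(0.660000, 9.501740) = 18.650001
  k3 = f(0.660000, 10.666123) = 20.792467
  k4 = f(0.880000, 15.711809) = 29.962128
  y ← 6.563123 + (0.44/6)·(k1 + 2k2 + 2k3 + k4) = 15.524780
y(0.88) ≈ 15.5248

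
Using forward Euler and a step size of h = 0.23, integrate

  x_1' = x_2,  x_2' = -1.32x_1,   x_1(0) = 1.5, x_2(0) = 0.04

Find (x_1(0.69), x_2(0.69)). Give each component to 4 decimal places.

1.2127, -1.3028

Euler on (x_1,x_2): x_1_{n+1} = x_1_n + h·x_1', x_2_{n+1} = x_2_n + h·x_2'.
0.000000: (1.500000, 0.040000); f=(0.040000, -1.980000) → (1.509200, -0.415400)
0.230000: (1.509200, -0.415400); f=(-0.415400, -1.992144) → (1.413658, -0.873593)
0.460000: (1.413658, -0.873593); f=(-0.873593, -1.866029) → (1.212732, -1.302780)
(x_1(0.69), x_2(0.69)) ≈ (1.2127, -1.3028)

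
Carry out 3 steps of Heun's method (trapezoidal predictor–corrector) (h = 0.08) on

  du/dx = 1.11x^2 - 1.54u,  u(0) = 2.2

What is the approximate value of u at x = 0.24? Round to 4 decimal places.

Heun: k1 = f(x_n, u_n); k2 = f(x_n + h, u_n + h·k1); u_{n+1} = u_n + (h/2)·(k1 + k2).
x=0.000000, u=2.200000:
  k1 = f(0.000000, 2.200000) = -3.388000
  k2 = f(0.080000, 1.928960) = -2.963494
  u ← 2.200000 + (0.08/2)·(-3.388000 + (-2.963494)) = 1.945940
x=0.080000, u=1.945940:
  k1 = f(0.080000, 1.945940) = -2.989644
  k2 = f(0.160000, 1.706769) = -2.600008
  u ← 1.945940 + (0.08/2)·(-2.989644 + (-2.600008)) = 1.722354
x=0.160000, u=1.722354:
  k1 = f(0.160000, 1.722354) = -2.624009
  k2 = f(0.240000, 1.512433) = -2.265211
  u ← 1.722354 + (0.08/2)·(-2.624009 + (-2.265211)) = 1.526785
u(0.24) ≈ 1.5268

1.5268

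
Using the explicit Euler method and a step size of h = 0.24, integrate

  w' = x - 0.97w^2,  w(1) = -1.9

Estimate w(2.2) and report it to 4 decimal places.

-71.7591

Euler: w_{n+1} = w_n + h·f(x_n, w_n).
x=1.000000, w=-1.900000: f=-2.501700 → w ← -1.900000 + 0.24·(-2.501700) = -2.500408
x=1.240000, w=-2.500408: f=-4.824479 → w ← -2.500408 + 0.24·(-4.824479) = -3.658283
x=1.480000, w=-3.658283: f=-11.501543 → w ← -3.658283 + 0.24·(-11.501543) = -6.418653
x=1.720000, w=-6.418653: f=-38.243137 → w ← -6.418653 + 0.24·(-38.243137) = -15.597006
x=1.960000, w=-15.597006: f=-234.008603 → w ← -15.597006 + 0.24·(-234.008603) = -71.759071
w(2.2) ≈ -71.7591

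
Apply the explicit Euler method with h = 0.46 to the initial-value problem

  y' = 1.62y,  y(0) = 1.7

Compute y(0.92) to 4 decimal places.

5.1777

Euler: y_{n+1} = y_n + h·f(x_n, y_n).
x=0.000000, y=1.700000: f=2.754000 → y ← 1.700000 + 0.46·2.754000 = 2.966840
x=0.460000, y=2.966840: f=4.806281 → y ← 2.966840 + 0.46·4.806281 = 5.177729
y(0.92) ≈ 5.1777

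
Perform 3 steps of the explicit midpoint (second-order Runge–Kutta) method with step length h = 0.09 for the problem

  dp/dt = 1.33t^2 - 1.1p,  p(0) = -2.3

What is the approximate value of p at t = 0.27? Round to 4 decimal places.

-1.7019

Midpoint: k1 = f(t_n, p_n); k2 = f(t_n + h/2, p_n + (h/2)·k1); p_{n+1} = p_n + h·k2.
t=0.000000, p=-2.300000:
  k1 = f(0.000000, -2.300000) = 2.530000
  k2 = f(0.045000, -2.186150) = 2.407458
  p ← -2.300000 + 0.09·2.407458 = -2.083329
t=0.090000, p=-2.083329:
  k1 = f(0.090000, -2.083329) = 2.302435
  k2 = f(0.135000, -1.979719) = 2.201930
  p ← -2.083329 + 0.09·2.201930 = -1.885155
t=0.180000, p=-1.885155:
  k1 = f(0.180000, -1.885155) = 2.116763
  k2 = f(0.225000, -1.789901) = 2.036222
  p ← -1.885155 + 0.09·2.036222 = -1.701895
p(0.27) ≈ -1.7019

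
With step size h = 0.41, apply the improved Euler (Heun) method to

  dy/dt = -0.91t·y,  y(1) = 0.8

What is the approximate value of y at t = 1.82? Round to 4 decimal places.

Heun: k1 = f(t_n, y_n); k2 = f(t_n + h, y_n + h·k1); y_{n+1} = y_n + (h/2)·(k1 + k2).
t=1.000000, y=0.800000:
  k1 = f(1.000000, 0.800000) = -0.728000
  k2 = f(1.410000, 0.501520) = -0.643500
  y ← 0.800000 + (0.41/2)·(-0.728000 + (-0.643500)) = 0.518842
t=1.410000, y=0.518842:
  k1 = f(1.410000, 0.518842) = -0.665727
  k2 = f(1.820000, 0.245894) = -0.407250
  y ← 0.518842 + (0.41/2)·(-0.665727 + (-0.407250)) = 0.298882
y(1.82) ≈ 0.2989

0.2989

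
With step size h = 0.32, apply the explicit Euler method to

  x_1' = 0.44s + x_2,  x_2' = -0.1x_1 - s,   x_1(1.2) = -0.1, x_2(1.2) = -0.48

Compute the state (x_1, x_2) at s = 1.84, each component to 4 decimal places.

-0.1461, -1.3445

Euler on (x_1,x_2): x_1_{n+1} = x_1_n + h·x_1', x_2_{n+1} = x_2_n + h·x_2'.
1.200000: (-0.100000, -0.480000); f=(0.048000, -1.190000) → (-0.084640, -0.860800)
1.520000: (-0.084640, -0.860800); f=(-0.192000, -1.511536) → (-0.146080, -1.344492)
(x_1(1.84), x_2(1.84)) ≈ (-0.1461, -1.3445)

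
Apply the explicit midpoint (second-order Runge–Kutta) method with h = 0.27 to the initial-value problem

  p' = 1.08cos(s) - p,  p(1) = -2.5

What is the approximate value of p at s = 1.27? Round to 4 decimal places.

-1.8143

Midpoint: k1 = f(s_n, p_n); k2 = f(s_n + h/2, p_n + (h/2)·k1); p_{n+1} = p_n + h·k2.
s=1.000000, p=-2.500000:
  k1 = f(1.000000, -2.500000) = 3.083526
  k2 = f(1.135000, -2.083724) = 2.539627
  p ← -2.500000 + 0.27·2.539627 = -1.814301
p(1.27) ≈ -1.8143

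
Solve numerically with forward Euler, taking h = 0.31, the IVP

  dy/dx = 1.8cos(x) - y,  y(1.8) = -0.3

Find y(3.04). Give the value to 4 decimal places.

-1.0465

Euler: y_{n+1} = y_n + h·f(x_n, y_n).
x=1.800000, y=-0.300000: f=-0.108964 → y ← -0.300000 + 0.31·(-0.108964) = -0.333779
x=2.110000, y=-0.333779: f=-0.590436 → y ← -0.333779 + 0.31·(-0.590436) = -0.516814
x=2.420000, y=-0.516814: f=-0.834544 → y ← -0.516814 + 0.31·(-0.834544) = -0.775523
x=2.730000, y=-0.775523: f=-0.874150 → y ← -0.775523 + 0.31·(-0.874150) = -1.046509
y(3.04) ≈ -1.0465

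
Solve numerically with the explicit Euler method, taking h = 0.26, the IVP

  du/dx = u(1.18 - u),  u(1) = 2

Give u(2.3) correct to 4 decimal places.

1.2444

Euler: u_{n+1} = u_n + h·f(x_n, u_n).
x=1.000000, u=2.000000: f=-1.640000 → u ← 2.000000 + 0.26·(-1.640000) = 1.573600
x=1.260000, u=1.573600: f=-0.619369 → u ← 1.573600 + 0.26·(-0.619369) = 1.412564
x=1.520000, u=1.412564: f=-0.328512 → u ← 1.412564 + 0.26·(-0.328512) = 1.327151
x=1.780000, u=1.327151: f=-0.195292 → u ← 1.327151 + 0.26·(-0.195292) = 1.276375
x=2.040000, u=1.276375: f=-0.123011 → u ← 1.276375 + 0.26·(-0.123011) = 1.244392
u(2.3) ≈ 1.2444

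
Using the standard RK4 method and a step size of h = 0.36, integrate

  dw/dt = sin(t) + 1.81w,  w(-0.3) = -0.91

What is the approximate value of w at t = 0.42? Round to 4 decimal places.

-3.3706

RK4: k1 = f(t_n, w_n); k2 = f(t_n + h/2, w_n + (h/2)·k1); k3 = f(t_n + h/2, w_n + (h/2)·k2); k4 = f(t_n + h, w_n + h·k3); w_{n+1} = w_n + (h/6)·(k1 + 2k2 + 2k3 + k4).
t=-0.300000, w=-0.910000:
  k1 = f(-0.300000, -0.910000) = -1.942620
  k2 = f(-0.120000, -1.259672) = -2.399718
  k3 = f(-0.120000, -1.341949) = -2.548640
  k4 = f(0.060000, -1.827511) = -3.247830
  w ← -0.910000 + (0.36/6)·(k1 + 2k2 + 2k3 + k4) = -1.815230
t=0.060000, w=-1.815230:
  k1 = f(0.060000, -1.815230) = -3.225602
  k2 = f(0.240000, -2.395838) = -4.098765
  k3 = f(0.240000, -2.553008) = -4.383241
  k4 = f(0.420000, -3.393197) = -5.733926
  w ← -1.815230 + (0.36/6)·(k1 + 2k2 + 2k3 + k4) = -3.370642
w(0.42) ≈ -3.3706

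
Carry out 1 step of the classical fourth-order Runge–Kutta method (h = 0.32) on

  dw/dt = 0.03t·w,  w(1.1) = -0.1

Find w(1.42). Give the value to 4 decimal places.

-0.1012

RK4: k1 = f(t_n, w_n); k2 = f(t_n + h/2, w_n + (h/2)·k1); k3 = f(t_n + h/2, w_n + (h/2)·k2); k4 = f(t_n + h, w_n + h·k3); w_{n+1} = w_n + (h/6)·(k1 + 2k2 + 2k3 + k4).
t=1.100000, w=-0.100000:
  k1 = f(1.100000, -0.100000) = -0.003300
  k2 = f(1.260000, -0.100528) = -0.003800
  k3 = f(1.260000, -0.100608) = -0.003803
  k4 = f(1.420000, -0.101217) = -0.004312
  w ← -0.100000 + (0.32/6)·(k1 + 2k2 + 2k3 + k4) = -0.101217
w(1.42) ≈ -0.1012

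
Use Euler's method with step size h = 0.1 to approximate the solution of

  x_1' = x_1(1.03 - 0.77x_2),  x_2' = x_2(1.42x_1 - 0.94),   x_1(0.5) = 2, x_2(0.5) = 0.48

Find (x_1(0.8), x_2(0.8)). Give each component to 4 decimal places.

Euler on (x_1,x_2): x_1_{n+1} = x_1_n + h·x_1', x_2_{n+1} = x_2_n + h·x_2'.
0.500000: (2.000000, 0.480000); f=(1.320800, 0.912000) → (2.132080, 0.571200)
0.600000: (2.132080, 0.571200); f=(1.258302, 1.192411) → (2.257910, 0.690441)
0.700000: (2.257910, 0.690441); f=(1.125253, 1.564700) → (2.370436, 0.846911)
(x_1(0.8), x_2(0.8)) ≈ (2.3704, 0.8469)

2.3704, 0.8469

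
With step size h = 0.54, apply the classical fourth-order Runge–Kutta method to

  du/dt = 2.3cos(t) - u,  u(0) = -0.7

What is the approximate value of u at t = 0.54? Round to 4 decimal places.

RK4: k1 = f(t_n, u_n); k2 = f(t_n + h/2, u_n + (h/2)·k1); k3 = f(t_n + h/2, u_n + (h/2)·k2); k4 = f(t_n + h, u_n + h·k3); u_{n+1} = u_n + (h/6)·(k1 + 2k2 + 2k3 + k4).
t=0.000000, u=-0.700000:
  k1 = f(0.000000, -0.700000) = 3.000000
  k2 = f(0.270000, 0.110000) = 2.106673
  k3 = f(0.270000, -0.131198) = 2.347871
  k4 = f(0.540000, 0.567851) = 1.404879
  u ← -0.700000 + (0.54/6)·(k1 + 2k2 + 2k3 + k4) = 0.498257
u(0.54) ≈ 0.4983

0.4983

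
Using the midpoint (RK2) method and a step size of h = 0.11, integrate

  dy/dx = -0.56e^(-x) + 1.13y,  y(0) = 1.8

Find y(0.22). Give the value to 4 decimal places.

Midpoint: k1 = f(x_n, y_n); k2 = f(x_n + h/2, y_n + (h/2)·k1); y_{n+1} = y_n + h·k2.
x=0.000000, y=1.800000:
  k1 = f(0.000000, 1.800000) = 1.474000
  k2 = f(0.055000, 1.881070) = 1.595577
  y ← 1.800000 + 0.11·1.595577 = 1.975514
x=0.110000, y=1.975514:
  k1 = f(0.110000, 1.975514) = 1.730663
  k2 = f(0.165000, 2.070700) = 1.865071
  y ← 1.975514 + 0.11·1.865071 = 2.180671
y(0.22) ≈ 2.1807

2.1807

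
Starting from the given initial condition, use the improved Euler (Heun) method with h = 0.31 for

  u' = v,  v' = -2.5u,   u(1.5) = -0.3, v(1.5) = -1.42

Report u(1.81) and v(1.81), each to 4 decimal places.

Heun on (u,v): k1 = f(x_n, state_n); k2 = f(x_n + h, state_n + h·k1); state_{n+1} = state_n + (h/2)·(k1 + k2).
1.500000: (-0.300000, -1.420000)
  k1 = (-1.420000, 0.750000)
  predictor → (-0.740200, -1.187500)
  k2 = (-1.187500, 1.850500)
  → (-0.704163, -1.016922)
(u(1.81), v(1.81)) ≈ (-0.7042, -1.0169)

-0.7042, -1.0169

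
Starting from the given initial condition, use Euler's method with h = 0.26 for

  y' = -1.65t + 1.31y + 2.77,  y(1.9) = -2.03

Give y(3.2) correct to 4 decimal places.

Euler: y_{n+1} = y_n + h·f(t_n, y_n).
t=1.900000, y=-2.030000: f=-3.024300 → y ← -2.030000 + 0.26·(-3.024300) = -2.816318
t=2.160000, y=-2.816318: f=-4.483377 → y ← -2.816318 + 0.26·(-4.483377) = -3.981996
t=2.420000, y=-3.981996: f=-6.439415 → y ← -3.981996 + 0.26·(-6.439415) = -5.656244
t=2.680000, y=-5.656244: f=-9.061679 → y ← -5.656244 + 0.26·(-9.061679) = -8.012280
t=2.940000, y=-8.012280: f=-12.577087 → y ← -8.012280 + 0.26·(-12.577087) = -11.282323
y(3.2) ≈ -11.2823

-11.2823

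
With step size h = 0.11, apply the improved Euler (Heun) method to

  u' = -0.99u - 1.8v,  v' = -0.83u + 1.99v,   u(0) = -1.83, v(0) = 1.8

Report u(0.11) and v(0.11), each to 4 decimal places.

-2.0341, 2.4297

Heun on (u,v): k1 = f(t_n, state_n); k2 = f(t_n + h, state_n + h·k1); state_{n+1} = state_n + (h/2)·(k1 + k2).
0.000000: (-1.830000, 1.800000)
  k1 = (-1.428300, 5.100900)
  predictor → (-1.987113, 2.361099)
  k2 = (-2.282736, 6.347891)
  → (-2.034107, 2.429683)
(u(0.11), v(0.11)) ≈ (-2.0341, 2.4297)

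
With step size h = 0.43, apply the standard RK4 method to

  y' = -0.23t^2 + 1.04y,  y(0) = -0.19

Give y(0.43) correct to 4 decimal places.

RK4: k1 = f(t_n, y_n); k2 = f(t_n + h/2, y_n + (h/2)·k1); k3 = f(t_n + h/2, y_n + (h/2)·k2); k4 = f(t_n + h, y_n + h·k3); y_{n+1} = y_n + (h/6)·(k1 + 2k2 + 2k3 + k4).
t=0.000000, y=-0.190000:
  k1 = f(0.000000, -0.190000) = -0.197600
  k2 = f(0.215000, -0.232484) = -0.252415
  k3 = f(0.215000, -0.244269) = -0.264672
  k4 = f(0.430000, -0.303809) = -0.358488
  y ← -0.190000 + (0.43/6)·(k1 + 2k2 + 2k3 + k4) = -0.303969
y(0.43) ≈ -0.3040

-0.3040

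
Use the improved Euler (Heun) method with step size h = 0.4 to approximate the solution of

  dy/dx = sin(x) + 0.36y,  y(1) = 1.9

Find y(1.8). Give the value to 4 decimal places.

Heun: k1 = f(x_n, y_n); k2 = f(x_n + h, y_n + h·k1); y_{n+1} = y_n + (h/2)·(k1 + k2).
x=1.000000, y=1.900000:
  k1 = f(1.000000, 1.900000) = 1.525471
  k2 = f(1.400000, 2.510188) = 1.889118
  y ← 1.900000 + (0.4/2)·(1.525471 + 1.889118) = 2.582918
x=1.400000, y=2.582918:
  k1 = f(1.400000, 2.582918) = 1.915300
  k2 = f(1.800000, 3.349038) = 2.179501
  y ← 2.582918 + (0.4/2)·(1.915300 + 2.179501) = 3.401878
y(1.8) ≈ 3.4019

3.4019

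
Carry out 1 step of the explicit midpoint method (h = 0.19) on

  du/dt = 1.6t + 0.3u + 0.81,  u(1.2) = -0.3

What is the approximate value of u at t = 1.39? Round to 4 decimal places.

Midpoint: k1 = f(t_n, u_n); k2 = f(t_n + h/2, u_n + (h/2)·k1); u_{n+1} = u_n + h·k2.
t=1.200000, u=-0.300000:
  k1 = f(1.200000, -0.300000) = 2.640000
  k2 = f(1.295000, -0.049200) = 2.867240
  u ← -0.300000 + 0.19·2.867240 = 0.244776
u(1.39) ≈ 0.2448

0.2448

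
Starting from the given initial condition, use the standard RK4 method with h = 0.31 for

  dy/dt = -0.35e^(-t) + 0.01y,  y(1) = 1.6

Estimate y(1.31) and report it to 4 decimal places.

RK4: k1 = f(t_n, y_n); k2 = f(t_n + h/2, y_n + (h/2)·k1); k3 = f(t_n + h/2, y_n + (h/2)·k2); k4 = f(t_n + h, y_n + h·k3); y_{n+1} = y_n + (h/6)·(k1 + 2k2 + 2k3 + k4).
t=1.000000, y=1.600000:
  k1 = f(1.000000, 1.600000) = -0.112758
  k2 = f(1.155000, 1.582523) = -0.094445
  k3 = f(1.155000, 1.585361) = -0.094417
  k4 = f(1.310000, 1.570731) = -0.078730
  y ← 1.600000 + (0.31/6)·(k1 + 2k2 + 2k3 + k4) = 1.570591
y(1.31) ≈ 1.5706

1.5706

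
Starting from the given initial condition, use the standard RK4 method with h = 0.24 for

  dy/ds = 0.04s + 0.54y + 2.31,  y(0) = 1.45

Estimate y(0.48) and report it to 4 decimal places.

RK4: k1 = f(s_n, y_n); k2 = f(s_n + h/2, y_n + (h/2)·k1); k3 = f(s_n + h/2, y_n + (h/2)·k2); k4 = f(s_n + h, y_n + h·k3); y_{n+1} = y_n + (h/6)·(k1 + 2k2 + 2k3 + k4).
s=0.000000, y=1.450000:
  k1 = f(0.000000, 1.450000) = 3.093000
  k2 = f(0.120000, 1.821160) = 3.298226
  k3 = f(0.120000, 1.845787) = 3.311525
  k4 = f(0.240000, 2.244766) = 3.531774
  y ← 1.450000 + (0.24/6)·(k1 + 2k2 + 2k3 + k4) = 2.243771
s=0.240000, y=2.243771:
  k1 = f(0.240000, 2.243771) = 3.531236
  k2 = f(0.360000, 2.667519) = 3.764860
  k3 = f(0.360000, 2.695554) = 3.779999
  k4 = f(0.480000, 3.150971) = 4.030724
  y ← 2.243771 + (0.24/6)·(k1 + 2k2 + 2k3 + k4) = 3.149838
y(0.48) ≈ 3.1498

3.1498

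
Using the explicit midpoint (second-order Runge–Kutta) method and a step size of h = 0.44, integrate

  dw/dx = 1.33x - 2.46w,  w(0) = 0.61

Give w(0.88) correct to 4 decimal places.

Midpoint: k1 = f(x_n, w_n); k2 = f(x_n + h/2, w_n + (h/2)·k1); w_{n+1} = w_n + h·k2.
x=0.000000, w=0.610000:
  k1 = f(0.000000, 0.610000) = -1.500600
  k2 = f(0.220000, 0.279868) = -0.395875
  w ← 0.610000 + 0.44·(-0.395875) = 0.435815
x=0.440000, w=0.435815:
  k1 = f(0.440000, 0.435815) = -0.486905
  k2 = f(0.660000, 0.328696) = 0.069208
  w ← 0.435815 + 0.44·0.069208 = 0.466266
w(0.88) ≈ 0.4663

0.4663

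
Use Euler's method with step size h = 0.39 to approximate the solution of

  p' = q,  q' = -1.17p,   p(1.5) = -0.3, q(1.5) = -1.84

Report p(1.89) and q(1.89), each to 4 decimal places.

Euler on (p,q): p_{n+1} = p_n + h·p', q_{n+1} = q_n + h·q'.
1.500000: (-0.300000, -1.840000); f=(-1.840000, 0.351000) → (-1.017600, -1.703110)
(p(1.89), q(1.89)) ≈ (-1.0176, -1.7031)

-1.0176, -1.7031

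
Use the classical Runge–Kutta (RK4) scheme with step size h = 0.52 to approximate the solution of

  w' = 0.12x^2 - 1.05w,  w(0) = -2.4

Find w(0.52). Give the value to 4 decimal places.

-1.3862

RK4: k1 = f(x_n, w_n); k2 = f(x_n + h/2, w_n + (h/2)·k1); k3 = f(x_n + h/2, w_n + (h/2)·k2); k4 = f(x_n + h, w_n + h·k3); w_{n+1} = w_n + (h/6)·(k1 + 2k2 + 2k3 + k4).
x=0.000000, w=-2.400000:
  k1 = f(0.000000, -2.400000) = 2.520000
  k2 = f(0.260000, -1.744800) = 1.840152
  k3 = f(0.260000, -1.921560) = 2.025751
  k4 = f(0.520000, -1.346610) = 1.446388
  w ← -2.400000 + (0.52/6)·(k1 + 2k2 + 2k3 + k4) = -1.386157
w(0.52) ≈ -1.3862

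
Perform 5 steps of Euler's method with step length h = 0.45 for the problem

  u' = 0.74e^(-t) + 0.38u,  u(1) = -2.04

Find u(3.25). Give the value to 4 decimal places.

Euler: u_{n+1} = u_n + h·f(t_n, u_n).
t=1.000000, u=-2.040000: f=-0.502969 → u ← -2.040000 + 0.45·(-0.502969) = -2.266336
t=1.450000, u=-2.266336: f=-0.687626 → u ← -2.266336 + 0.45·(-0.687626) = -2.575768
t=1.900000, u=-2.575768: f=-0.868111 → u ← -2.575768 + 0.45·(-0.868111) = -2.966418
t=2.350000, u=-2.966418: f=-1.056666 → u ← -2.966418 + 0.45·(-1.056666) = -3.441917
t=2.800000, u=-3.441917: f=-1.262929 → u ← -3.441917 + 0.45·(-1.262929) = -4.010235
u(3.25) ≈ -4.0102

-4.0102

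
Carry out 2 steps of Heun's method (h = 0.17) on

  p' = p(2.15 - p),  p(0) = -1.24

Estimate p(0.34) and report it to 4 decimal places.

Heun: k1 = f(x_n, p_n); k2 = f(x_n + h, p_n + h·k1); p_{n+1} = p_n + (h/2)·(k1 + k2).
x=0.000000, p=-1.240000:
  k1 = f(0.000000, -1.240000) = -4.203600
  k2 = f(0.170000, -1.954612) = -8.022924
  p ← -1.240000 + (0.17/2)·(-4.203600 + (-8.022924)) = -2.279255
x=0.170000, p=-2.279255:
  k1 = f(0.170000, -2.279255) = -10.095398
  k2 = f(0.340000, -3.995472) = -24.554064
  p ← -2.279255 + (0.17/2)·(-10.095398 + (-24.554064)) = -5.224459
p(0.34) ≈ -5.2245

-5.2245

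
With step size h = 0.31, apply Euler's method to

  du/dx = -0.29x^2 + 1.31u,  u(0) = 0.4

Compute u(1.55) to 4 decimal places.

1.8587

Euler: u_{n+1} = u_n + h·f(x_n, u_n).
x=0.000000, u=0.400000: f=0.524000 → u ← 0.400000 + 0.31·0.524000 = 0.562440
x=0.310000, u=0.562440: f=0.708927 → u ← 0.562440 + 0.31·0.708927 = 0.782207
x=0.620000, u=0.782207: f=0.913216 → u ← 0.782207 + 0.31·0.913216 = 1.065304
x=0.930000, u=1.065304: f=1.144728 → u ← 1.065304 + 0.31·1.144728 = 1.420170
x=1.240000, u=1.420170: f=1.414519 → u ← 1.420170 + 0.31·1.414519 = 1.858671
u(1.55) ≈ 1.8587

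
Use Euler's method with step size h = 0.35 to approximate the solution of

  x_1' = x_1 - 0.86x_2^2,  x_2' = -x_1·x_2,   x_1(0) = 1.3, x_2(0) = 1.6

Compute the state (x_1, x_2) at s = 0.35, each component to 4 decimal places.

Euler on (x_1,x_2): x_1_{n+1} = x_1_n + h·x_1', x_2_{n+1} = x_2_n + h·x_2'.
0.000000: (1.300000, 1.600000); f=(-0.901600, -2.080000) → (0.984440, 0.872000)
(x_1(0.35), x_2(0.35)) ≈ (0.9844, 0.8720)

0.9844, 0.8720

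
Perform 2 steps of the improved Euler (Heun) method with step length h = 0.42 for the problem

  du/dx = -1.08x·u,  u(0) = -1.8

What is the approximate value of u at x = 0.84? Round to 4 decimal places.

Heun: k1 = f(x_n, u_n); k2 = f(x_n + h, u_n + h·k1); u_{n+1} = u_n + (h/2)·(k1 + k2).
x=0.000000, u=-1.800000:
  k1 = f(0.000000, -1.800000) = 0.000000
  k2 = f(0.420000, -1.800000) = 0.816480
  u ← -1.800000 + (0.42/2)·(0.000000 + 0.816480) = -1.628539
x=0.420000, u=-1.628539:
  k1 = f(0.420000, -1.628539) = 0.738705
  k2 = f(0.840000, -1.318283) = 1.195946
  u ← -1.628539 + (0.42/2)·(0.738705 + 1.195946) = -1.222262
u(0.84) ≈ -1.2223

-1.2223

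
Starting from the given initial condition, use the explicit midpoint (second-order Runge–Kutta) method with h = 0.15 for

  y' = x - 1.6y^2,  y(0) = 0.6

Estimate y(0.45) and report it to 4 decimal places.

Midpoint: k1 = f(x_n, y_n); k2 = f(x_n + h/2, y_n + (h/2)·k1); y_{n+1} = y_n + h·k2.
x=0.000000, y=0.600000:
  k1 = f(0.000000, 0.600000) = -0.576000
  k2 = f(0.075000, 0.556800) = -0.421042
  y ← 0.600000 + 0.15·(-0.421042) = 0.536844
x=0.150000, y=0.536844:
  k1 = f(0.150000, 0.536844) = -0.311122
  k2 = f(0.225000, 0.513510) = -0.196907
  y ← 0.536844 + 0.15·(-0.196907) = 0.507308
x=0.300000, y=0.507308:
  k1 = f(0.300000, 0.507308) = -0.111778
  k2 = f(0.375000, 0.498924) = -0.023281
  y ← 0.507308 + 0.15·(-0.023281) = 0.503815
y(0.45) ≈ 0.5038

0.5038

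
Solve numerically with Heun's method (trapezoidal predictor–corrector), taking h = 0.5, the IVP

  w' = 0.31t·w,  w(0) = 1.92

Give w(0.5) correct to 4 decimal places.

1.9944

Heun: k1 = f(t_n, w_n); k2 = f(t_n + h, w_n + h·k1); w_{n+1} = w_n + (h/2)·(k1 + k2).
t=0.000000, w=1.920000:
  k1 = f(0.000000, 1.920000) = 0.000000
  k2 = f(0.500000, 1.920000) = 0.297600
  w ← 1.920000 + (0.5/2)·(0.000000 + 0.297600) = 1.994400
w(0.5) ≈ 1.9944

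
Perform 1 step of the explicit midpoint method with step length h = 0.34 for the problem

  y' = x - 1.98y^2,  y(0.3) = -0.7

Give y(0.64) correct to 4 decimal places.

-0.9862

Midpoint: k1 = f(x_n, y_n); k2 = f(x_n + h/2, y_n + (h/2)·k1); y_{n+1} = y_n + h·k2.
x=0.300000, y=-0.700000:
  k1 = f(0.300000, -0.700000) = -0.670200
  k2 = f(0.470000, -0.813934) = -0.841727
  y ← -0.700000 + 0.34·(-0.841727) = -0.986187
y(0.64) ≈ -0.9862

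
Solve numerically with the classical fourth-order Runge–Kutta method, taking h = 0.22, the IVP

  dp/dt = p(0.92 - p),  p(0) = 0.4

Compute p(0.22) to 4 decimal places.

0.4462

RK4: k1 = f(t_n, p_n); k2 = f(t_n + h/2, p_n + (h/2)·k1); k3 = f(t_n + h/2, p_n + (h/2)·k2); k4 = f(t_n + h, p_n + h·k3); p_{n+1} = p_n + (h/6)·(k1 + 2k2 + 2k3 + k4).
t=0.000000, p=0.400000:
  k1 = f(0.000000, 0.400000) = 0.208000
  k2 = f(0.110000, 0.422880) = 0.210222
  k3 = f(0.110000, 0.423124) = 0.210240
  k4 = f(0.220000, 0.446253) = 0.211411
  p ← 0.400000 + (0.22/6)·(k1 + 2k2 + 2k3 + k4) = 0.446212
p(0.22) ≈ 0.4462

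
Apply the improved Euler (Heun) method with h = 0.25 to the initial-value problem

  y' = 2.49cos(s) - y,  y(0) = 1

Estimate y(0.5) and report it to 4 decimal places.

Heun: k1 = f(s_n, y_n); k2 = f(s_n + h, y_n + h·k1); y_{n+1} = y_n + (h/2)·(k1 + k2).
s=0.000000, y=1.000000:
  k1 = f(0.000000, 1.000000) = 1.490000
  k2 = f(0.250000, 1.372500) = 1.040092
  y ← 1.000000 + (0.25/2)·(1.490000 + 1.040092) = 1.316261
s=0.250000, y=1.316261:
  k1 = f(0.250000, 1.316261) = 1.096330
  k2 = f(0.500000, 1.590344) = 0.594836
  y ← 1.316261 + (0.25/2)·(1.096330 + 0.594836) = 1.527657
y(0.5) ≈ 1.5277

1.5277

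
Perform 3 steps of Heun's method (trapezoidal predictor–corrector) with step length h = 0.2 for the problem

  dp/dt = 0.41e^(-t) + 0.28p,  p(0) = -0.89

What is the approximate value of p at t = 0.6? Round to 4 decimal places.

-0.8487

Heun: k1 = f(t_n, p_n); k2 = f(t_n + h, p_n + h·k1); p_{n+1} = p_n + (h/2)·(k1 + k2).
t=0.000000, p=-0.890000:
  k1 = f(0.000000, -0.890000) = 0.160800
  k2 = f(0.200000, -0.857840) = 0.095484
  p ← -0.890000 + (0.2/2)·(0.160800 + 0.095484) = -0.864372
t=0.200000, p=-0.864372:
  k1 = f(0.200000, -0.864372) = 0.093656
  k2 = f(0.400000, -0.845640) = 0.038052
  p ← -0.864372 + (0.2/2)·(0.093656 + 0.038052) = -0.851201
t=0.400000, p=-0.851201:
  k1 = f(0.400000, -0.851201) = 0.036495
  k2 = f(0.600000, -0.843902) = -0.011280
  p ← -0.851201 + (0.2/2)·(0.036495 + (-0.011280)) = -0.848679
p(0.6) ≈ -0.8487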